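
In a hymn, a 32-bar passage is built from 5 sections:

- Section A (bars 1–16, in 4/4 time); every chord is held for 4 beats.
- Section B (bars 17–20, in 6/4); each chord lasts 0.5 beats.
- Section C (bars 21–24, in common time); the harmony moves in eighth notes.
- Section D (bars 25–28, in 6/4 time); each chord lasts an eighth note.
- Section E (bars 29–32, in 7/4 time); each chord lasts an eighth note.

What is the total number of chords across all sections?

200 chords

A: 16 bars × 4 beats = 64 beats; 4 beats/chord → 16 chords.
B: 4 bars × 6 beats = 24 beats; 0.5 beats/chord → 48 chords.
C: 4 bars × 4 beats = 16 beats; 0.5 beats/chord → 32 chords.
D: 4 bars × 6 beats = 24 beats; 0.5 beats/chord → 48 chords.
E: 4 bars × 7 beats = 28 beats; 0.5 beats/chord → 56 chords.
Total: 16 + 48 + 32 + 48 + 56 = 200.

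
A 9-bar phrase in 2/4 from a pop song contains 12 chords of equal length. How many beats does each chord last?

9 bars × 2 beats/bar = 18 beats total.
18 beats ÷ 12 chords = 1.5 beats per chord.
(That is a dotted quarter note.)

1.5 beats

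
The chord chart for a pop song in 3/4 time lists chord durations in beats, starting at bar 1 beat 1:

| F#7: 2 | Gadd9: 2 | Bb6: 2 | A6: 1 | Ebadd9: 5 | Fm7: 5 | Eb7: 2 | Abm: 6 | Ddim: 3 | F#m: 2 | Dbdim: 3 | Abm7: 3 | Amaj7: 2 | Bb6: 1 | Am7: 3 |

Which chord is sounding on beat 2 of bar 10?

Beat 2 of bar 10 is beat (10−1)×3 + 2 = 29 overall.
Running totals: F#7 ends at 2, Gadd9 ends at 4, Bb6 ends at 6, A6 ends at 7, Ebadd9 ends at 12, Fm7 ends at 17, Eb7 ends at 19, Abm ends at 25, Ddim ends at 28, F#m ends at 30.
Beat 29 falls within F#m.

F#m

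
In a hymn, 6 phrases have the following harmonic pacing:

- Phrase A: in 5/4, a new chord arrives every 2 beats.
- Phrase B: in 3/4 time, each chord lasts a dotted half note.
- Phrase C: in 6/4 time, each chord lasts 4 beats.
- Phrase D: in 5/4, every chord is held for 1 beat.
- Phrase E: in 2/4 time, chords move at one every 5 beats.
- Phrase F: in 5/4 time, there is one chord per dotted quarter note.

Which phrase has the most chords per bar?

Phrase D

A: 5 beats/bar ÷ 2 beats/chord = 2.5 chords/bar.
B: 3 beats/bar ÷ 3 beats/chord = 1 chord/bar.
C: 6 beats/bar ÷ 4 beats/chord = 1.5 chords/bar.
D: 5 beats/bar ÷ 1 beat/chord = 5 chords/bar.
E: 2 beats/bar ÷ 5 beats/chord = 0.4 chords/bar.
F: 5 beats/bar ÷ 1.5 beats/chord = 10/3 chords/bar.
Fastest is D at 5 chords/bar.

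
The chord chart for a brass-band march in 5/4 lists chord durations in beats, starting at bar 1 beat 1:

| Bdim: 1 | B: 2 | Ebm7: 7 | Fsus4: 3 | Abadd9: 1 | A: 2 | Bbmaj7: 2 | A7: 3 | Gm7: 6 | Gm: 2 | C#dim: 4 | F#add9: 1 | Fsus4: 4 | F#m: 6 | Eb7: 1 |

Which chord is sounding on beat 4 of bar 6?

Gm

Beat 4 of bar 6 is beat (6−1)×5 + 4 = 29 overall.
Running totals: Bdim ends at 1, B ends at 3, Ebm7 ends at 10, Fsus4 ends at 13, Abadd9 ends at 14, A ends at 16, Bbmaj7 ends at 18, A7 ends at 21, Gm7 ends at 27, Gm ends at 29.
Beat 29 falls within Gm.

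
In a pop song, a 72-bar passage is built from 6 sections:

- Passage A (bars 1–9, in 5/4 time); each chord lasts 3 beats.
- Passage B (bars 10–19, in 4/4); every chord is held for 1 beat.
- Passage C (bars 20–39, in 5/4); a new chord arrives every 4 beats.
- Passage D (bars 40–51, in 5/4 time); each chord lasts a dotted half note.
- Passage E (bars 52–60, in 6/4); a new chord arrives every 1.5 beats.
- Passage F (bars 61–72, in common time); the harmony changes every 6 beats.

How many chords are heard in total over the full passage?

A has 45 beats and chords last 3 each, so 15 chords.
B has 40 beats and chords last 1 each, so 40 chords.
C has 100 beats and chords last 4 each, so 25 chords.
D has 60 beats and chords last 3 each, so 20 chords.
E has 54 beats and chords last 1.5 each, so 36 chords.
F has 48 beats and chords last 6 each, so 8 chords.
Total: 15 + 40 + 25 + 20 + 36 + 8 = 144.

144 chords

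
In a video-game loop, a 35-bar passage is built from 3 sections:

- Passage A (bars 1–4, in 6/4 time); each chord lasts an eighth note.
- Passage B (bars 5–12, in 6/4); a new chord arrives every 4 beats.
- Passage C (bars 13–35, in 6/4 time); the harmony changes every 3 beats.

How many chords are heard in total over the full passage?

106 chords

A: 4·6 = 24 beats, 24/0.5 = 48 chords.
B: 8·6 = 48 beats, 48/4 = 12 chords.
C: 23·6 = 138 beats, 138/3 = 46 chords.
Total: 48 + 12 + 46 = 106.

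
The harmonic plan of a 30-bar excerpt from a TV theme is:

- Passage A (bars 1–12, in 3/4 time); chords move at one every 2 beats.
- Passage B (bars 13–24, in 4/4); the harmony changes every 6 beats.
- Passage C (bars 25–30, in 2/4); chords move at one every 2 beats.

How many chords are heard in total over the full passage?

A: 12·3 = 36 beats, 36/2 = 18 chords.
B: 12·4 = 48 beats, 48/6 = 8 chords.
C: 6·2 = 12 beats, 12/2 = 6 chords.
Total: 18 + 8 + 6 = 32.

32 chords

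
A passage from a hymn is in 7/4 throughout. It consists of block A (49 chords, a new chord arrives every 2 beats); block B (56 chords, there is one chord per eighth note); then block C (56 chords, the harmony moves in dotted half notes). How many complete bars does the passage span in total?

A: 49 × 2 = 98 beats = 14 bars.
B: 56 × 0.5 = 28 beats = 4 bars.
C: 56 × 3 = 168 beats = 24 bars.
Total: 14 + 4 + 24 = 42 bars.

42 bars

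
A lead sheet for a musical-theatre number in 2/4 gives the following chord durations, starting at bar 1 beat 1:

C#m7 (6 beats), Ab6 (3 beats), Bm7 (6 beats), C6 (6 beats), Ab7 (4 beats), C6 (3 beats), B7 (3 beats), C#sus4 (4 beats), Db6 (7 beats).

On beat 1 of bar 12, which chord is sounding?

Ab7

Beat 1 of bar 12 is beat (12−1)×2 + 1 = 23 overall.
Running totals: C#m7 ends at 6, Ab6 ends at 9, Bm7 ends at 15, C6 ends at 21, Ab7 ends at 25.
Beat 23 falls within Ab7.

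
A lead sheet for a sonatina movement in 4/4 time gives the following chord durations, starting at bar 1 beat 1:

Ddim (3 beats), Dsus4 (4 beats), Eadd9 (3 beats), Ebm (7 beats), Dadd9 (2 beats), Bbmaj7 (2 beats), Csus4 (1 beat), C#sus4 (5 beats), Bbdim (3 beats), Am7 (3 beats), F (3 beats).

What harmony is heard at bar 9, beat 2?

Beat 2 of bar 9 is beat (9−1)×4 + 2 = 34 overall.
Running totals: Ddim ends at 3, Dsus4 ends at 7, Eadd9 ends at 10, Ebm ends at 17, Dadd9 ends at 19, Bbmaj7 ends at 21, Csus4 ends at 22, C#sus4 ends at 27, Bbdim ends at 30, Am7 ends at 33, F ends at 36.
Beat 34 falls within F.

F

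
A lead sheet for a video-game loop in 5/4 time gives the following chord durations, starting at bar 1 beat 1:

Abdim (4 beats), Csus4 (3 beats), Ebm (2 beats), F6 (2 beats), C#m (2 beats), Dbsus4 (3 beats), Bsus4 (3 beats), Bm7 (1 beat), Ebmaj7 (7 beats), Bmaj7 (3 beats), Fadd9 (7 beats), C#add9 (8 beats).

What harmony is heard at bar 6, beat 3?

Beat 3 of bar 6 is beat (6−1)×5 + 3 = 28 overall.
Running totals: Abdim ends at 4, Csus4 ends at 7, Ebm ends at 9, F6 ends at 11, C#m ends at 13, Dbsus4 ends at 16, Bsus4 ends at 19, Bm7 ends at 20, Ebmaj7 ends at 27, Bmaj7 ends at 30.
Beat 28 falls within Bmaj7.

Bmaj7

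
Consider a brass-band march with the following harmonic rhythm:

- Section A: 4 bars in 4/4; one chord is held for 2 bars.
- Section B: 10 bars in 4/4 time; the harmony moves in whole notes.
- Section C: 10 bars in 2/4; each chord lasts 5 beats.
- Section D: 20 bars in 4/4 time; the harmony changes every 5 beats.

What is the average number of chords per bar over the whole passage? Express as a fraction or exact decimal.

8/11 chords per bar

A: 4 × 4 = 16 beats ÷ 8 = 2 chords.
B: 10 × 4 = 40 beats ÷ 4 = 10 chords.
C: 10 × 2 = 20 beats ÷ 5 = 4 chords.
D: 20 × 4 = 80 beats ÷ 5 = 16 chords.
Overall: 32 chords over 44 bars → 32/44 = 8/11 chords per bar.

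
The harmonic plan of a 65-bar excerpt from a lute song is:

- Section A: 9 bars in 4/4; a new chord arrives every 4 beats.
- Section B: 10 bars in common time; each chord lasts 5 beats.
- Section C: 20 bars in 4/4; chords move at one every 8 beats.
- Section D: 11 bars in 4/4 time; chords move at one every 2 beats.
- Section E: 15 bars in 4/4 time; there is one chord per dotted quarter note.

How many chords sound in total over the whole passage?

A has 36 beats and chords last 4 each, so 9 chords.
B has 40 beats and chords last 5 each, so 8 chords.
C has 80 beats and chords last 8 each, so 10 chords.
D has 44 beats and chords last 2 each, so 22 chords.
E has 60 beats and chords last 1.5 each, so 40 chords.
Total: 9 + 8 + 10 + 22 + 40 = 89.

89 chords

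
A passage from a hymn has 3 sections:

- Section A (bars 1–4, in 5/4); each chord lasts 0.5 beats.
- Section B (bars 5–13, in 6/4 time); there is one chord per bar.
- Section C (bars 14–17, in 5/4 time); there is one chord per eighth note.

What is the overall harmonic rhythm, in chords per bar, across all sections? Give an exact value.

89/17 chords per bar

A: 4 bars of 5 beats is 20 beats; at 0.5 beats each that's 40 chords.
B: 9 bars of 6 beats is 54 beats; at 6 beats each that's 9 chords.
C: 4 bars of 5 beats is 20 beats; at 0.5 beats each that's 40 chords.
Overall: 89 chords over 17 bars → 89/17 = 89/17 chords per bar.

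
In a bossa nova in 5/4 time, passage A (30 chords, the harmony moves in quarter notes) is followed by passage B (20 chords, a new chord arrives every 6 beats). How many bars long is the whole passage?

30 bars

A: 30 × 1 = 30 beats = 6 bars.
B: 20 × 6 = 120 beats = 24 bars.
Total: 6 + 24 = 30 bars.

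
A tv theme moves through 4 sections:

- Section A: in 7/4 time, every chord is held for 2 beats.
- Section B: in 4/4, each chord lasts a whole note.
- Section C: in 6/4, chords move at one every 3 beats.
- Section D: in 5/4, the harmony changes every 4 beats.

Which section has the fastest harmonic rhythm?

Section A

A: 7/2 = 3.5 chords/bar.
B: 4/4 = 1 chord/bar.
C: 6/3 = 2 chords/bar.
D: 5/4 = 1.25 chords/bar.
Fastest is A at 3.5 chords/bar.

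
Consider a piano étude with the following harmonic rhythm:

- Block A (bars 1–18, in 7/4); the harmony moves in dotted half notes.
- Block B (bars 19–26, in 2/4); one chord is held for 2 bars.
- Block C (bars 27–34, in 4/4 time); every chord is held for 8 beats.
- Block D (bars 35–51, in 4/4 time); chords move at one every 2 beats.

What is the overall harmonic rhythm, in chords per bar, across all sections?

A: 18 × 7 = 126 beats ÷ 3 = 42 chords.
B: 8 × 2 = 16 beats ÷ 4 = 4 chords.
C: 8 × 4 = 32 beats ÷ 8 = 4 chords.
D: 17 × 4 = 68 beats ÷ 2 = 34 chords.
Overall: 84 chords over 51 bars → 84/51 = 28/17 chords per bar.

28/17 chords per bar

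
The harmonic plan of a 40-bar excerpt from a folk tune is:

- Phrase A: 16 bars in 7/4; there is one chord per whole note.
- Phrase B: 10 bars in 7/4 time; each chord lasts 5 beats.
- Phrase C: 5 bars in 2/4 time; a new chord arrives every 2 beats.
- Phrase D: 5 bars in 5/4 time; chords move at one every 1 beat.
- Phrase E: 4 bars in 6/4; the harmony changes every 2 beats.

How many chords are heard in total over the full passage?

A has 112 beats and chords last 4 each, so 28 chords.
B has 70 beats and chords last 5 each, so 14 chords.
C has 10 beats and chords last 2 each, so 5 chords.
D has 25 beats and chords last 1 each, so 25 chords.
E has 24 beats and chords last 2 each, so 12 chords.
Total: 28 + 14 + 5 + 25 + 12 = 84.

84 chords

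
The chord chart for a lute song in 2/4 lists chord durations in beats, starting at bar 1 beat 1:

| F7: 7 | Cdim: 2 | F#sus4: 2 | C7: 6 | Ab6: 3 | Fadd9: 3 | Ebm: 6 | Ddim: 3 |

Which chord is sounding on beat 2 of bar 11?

Beat 2 of bar 11 is beat (11−1)×2 + 2 = 22 overall.
Running totals: F7 ends at 7, Cdim ends at 9, F#sus4 ends at 11, C7 ends at 17, Ab6 ends at 20, Fadd9 ends at 23.
Beat 22 falls within Fadd9.

Fadd9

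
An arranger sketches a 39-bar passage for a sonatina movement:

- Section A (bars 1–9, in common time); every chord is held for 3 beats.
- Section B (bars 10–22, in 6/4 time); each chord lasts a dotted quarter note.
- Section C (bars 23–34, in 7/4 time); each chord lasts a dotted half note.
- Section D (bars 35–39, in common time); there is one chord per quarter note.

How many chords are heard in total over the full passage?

A: 9 bars × 4 beats = 36 beats; 3 beats/chord → 12 chords.
B: 13 bars × 6 beats = 78 beats; 1.5 beats/chord → 52 chords.
C: 12 bars × 7 beats = 84 beats; 3 beats/chord → 28 chords.
D: 5 bars × 4 beats = 20 beats; 1 beat/chord → 20 chords.
Total: 12 + 52 + 28 + 20 = 112.

112 chords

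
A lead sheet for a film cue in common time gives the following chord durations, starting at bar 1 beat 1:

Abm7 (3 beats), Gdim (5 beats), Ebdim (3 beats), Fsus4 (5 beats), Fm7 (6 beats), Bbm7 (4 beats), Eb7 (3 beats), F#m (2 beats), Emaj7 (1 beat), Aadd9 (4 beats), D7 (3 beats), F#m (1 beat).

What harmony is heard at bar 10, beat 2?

D7

Beat 2 of bar 10 is beat (10−1)×4 + 2 = 38 overall.
Running totals: Abm7 ends at 3, Gdim ends at 8, Ebdim ends at 11, Fsus4 ends at 16, Fm7 ends at 22, Bbm7 ends at 26, Eb7 ends at 29, F#m ends at 31, Emaj7 ends at 32, Aadd9 ends at 36, D7 ends at 39.
Beat 38 falls within D7.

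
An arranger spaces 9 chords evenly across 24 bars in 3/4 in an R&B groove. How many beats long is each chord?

8 beats

24 bars × 3 beats/bar = 72 beats total.
72 beats ÷ 9 chords = 8 beats per chord.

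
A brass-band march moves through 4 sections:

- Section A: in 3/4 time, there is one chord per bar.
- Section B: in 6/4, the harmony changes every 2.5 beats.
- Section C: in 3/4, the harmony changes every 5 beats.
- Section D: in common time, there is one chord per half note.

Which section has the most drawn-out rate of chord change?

A: 3 beats/bar ÷ 3 beats/chord = 1 chord/bar.
B: 6 beats/bar ÷ 2.5 beats/chord = 2.4 chords/bar.
C: 3 beats/bar ÷ 5 beats/chord = 0.6 chords/bar.
D: 4 beats/bar ÷ 2 beats/chord = 2 chords/bar.
Slowest is C at 0.6 chords/bar.

Section C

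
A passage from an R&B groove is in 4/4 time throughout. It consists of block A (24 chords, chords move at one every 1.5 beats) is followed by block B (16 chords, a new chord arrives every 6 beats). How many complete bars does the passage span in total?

33 bars

A: 24 × 1.5 = 36 beats = 9 bars.
B: 16 × 6 = 96 beats = 24 bars.
Total: 9 + 24 = 33 bars.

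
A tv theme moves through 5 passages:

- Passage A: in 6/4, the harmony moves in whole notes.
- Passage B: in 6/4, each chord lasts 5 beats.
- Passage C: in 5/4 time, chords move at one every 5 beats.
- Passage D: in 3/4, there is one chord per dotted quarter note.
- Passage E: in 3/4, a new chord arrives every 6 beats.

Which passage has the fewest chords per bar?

Passage E

A: 6 beats/bar ÷ 4 beats/chord = 1.5 chords/bar.
B: 6 beats/bar ÷ 5 beats/chord = 1.2 chords/bar.
C: 5 beats/bar ÷ 5 beats/chord = 1 chord/bar.
D: 3 beats/bar ÷ 1.5 beats/chord = 2 chords/bar.
E: 3 beats/bar ÷ 6 beats/chord = 0.5 chords/bar.
Slowest is E at 0.5 chords/bar.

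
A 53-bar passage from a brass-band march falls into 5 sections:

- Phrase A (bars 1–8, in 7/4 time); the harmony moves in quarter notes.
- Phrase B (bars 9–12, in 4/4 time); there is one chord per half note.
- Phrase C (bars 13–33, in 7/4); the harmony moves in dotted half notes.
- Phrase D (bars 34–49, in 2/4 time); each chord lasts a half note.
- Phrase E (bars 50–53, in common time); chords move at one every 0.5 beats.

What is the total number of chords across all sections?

A has 56 beats and chords last 1 each, so 56 chords.
B has 16 beats and chords last 2 each, so 8 chords.
C has 147 beats and chords last 3 each, so 49 chords.
D has 32 beats and chords last 2 each, so 16 chords.
E has 16 beats and chords last 0.5 each, so 32 chords.
Total: 56 + 8 + 49 + 16 + 32 = 161.

161 chords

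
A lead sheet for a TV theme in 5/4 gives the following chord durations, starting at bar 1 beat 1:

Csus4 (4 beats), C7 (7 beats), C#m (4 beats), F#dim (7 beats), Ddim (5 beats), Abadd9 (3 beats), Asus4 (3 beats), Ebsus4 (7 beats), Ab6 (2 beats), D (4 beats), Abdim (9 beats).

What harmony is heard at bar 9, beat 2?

Ab6

Beat 2 of bar 9 is beat (9−1)×5 + 2 = 42 overall.
Running totals: Csus4 ends at 4, C7 ends at 11, C#m ends at 15, F#dim ends at 22, Ddim ends at 27, Abadd9 ends at 30, Asus4 ends at 33, Ebsus4 ends at 40, Ab6 ends at 42.
Beat 42 falls within Ab6.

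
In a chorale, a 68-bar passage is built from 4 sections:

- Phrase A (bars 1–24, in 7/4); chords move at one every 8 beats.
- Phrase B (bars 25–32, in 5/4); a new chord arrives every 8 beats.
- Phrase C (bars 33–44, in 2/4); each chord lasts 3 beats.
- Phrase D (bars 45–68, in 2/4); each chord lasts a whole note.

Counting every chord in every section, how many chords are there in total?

46 chords

A: 24 bars × 7 beats = 168 beats; 8 beats/chord → 21 chords.
B: 8 bars × 5 beats = 40 beats; 8 beats/chord → 5 chords.
C: 12 bars × 2 beats = 24 beats; 3 beats/chord → 8 chords.
D: 24 bars × 2 beats = 48 beats; 4 beats/chord → 12 chords.
Total: 21 + 5 + 8 + 12 = 46.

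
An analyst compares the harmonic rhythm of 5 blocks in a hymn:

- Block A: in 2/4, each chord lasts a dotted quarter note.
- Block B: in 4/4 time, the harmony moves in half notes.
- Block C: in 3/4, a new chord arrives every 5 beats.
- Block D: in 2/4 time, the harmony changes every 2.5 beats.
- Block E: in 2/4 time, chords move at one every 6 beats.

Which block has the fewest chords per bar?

Block E

A: 2 beats/bar ÷ 1.5 beats/chord = 4/3 chords/bar.
B: 4 beats/bar ÷ 2 beats/chord = 2 chords/bar.
C: 3 beats/bar ÷ 5 beats/chord = 0.6 chords/bar.
D: 2 beats/bar ÷ 2.5 beats/chord = 0.8 chords/bar.
E: 2 beats/bar ÷ 6 beats/chord = 1/3 chords/bar.
Slowest is E at 1/3 chords/bar.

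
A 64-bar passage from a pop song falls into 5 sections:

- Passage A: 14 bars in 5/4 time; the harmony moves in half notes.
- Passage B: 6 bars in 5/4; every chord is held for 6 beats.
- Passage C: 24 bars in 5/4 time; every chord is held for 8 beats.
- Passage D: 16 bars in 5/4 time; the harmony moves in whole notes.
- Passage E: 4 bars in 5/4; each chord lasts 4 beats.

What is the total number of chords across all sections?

A: 14 bars × 5 beats = 70 beats; 2 beats/chord → 35 chords.
B: 6 bars × 5 beats = 30 beats; 6 beats/chord → 5 chords.
C: 24 bars × 5 beats = 120 beats; 8 beats/chord → 15 chords.
D: 16 bars × 5 beats = 80 beats; 4 beats/chord → 20 chords.
E: 4 bars × 5 beats = 20 beats; 4 beats/chord → 5 chords.
Total: 35 + 5 + 15 + 20 + 5 = 80.

80 chords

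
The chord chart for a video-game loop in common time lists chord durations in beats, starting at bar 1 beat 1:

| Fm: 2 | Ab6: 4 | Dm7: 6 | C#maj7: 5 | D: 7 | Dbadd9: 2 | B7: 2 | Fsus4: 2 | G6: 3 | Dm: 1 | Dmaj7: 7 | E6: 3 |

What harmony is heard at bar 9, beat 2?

Beat 2 of bar 9 is beat (9−1)×4 + 2 = 34 overall.
Running totals: Fm ends at 2, Ab6 ends at 6, Dm7 ends at 12, C#maj7 ends at 17, D ends at 24, Dbadd9 ends at 26, B7 ends at 28, Fsus4 ends at 30, G6 ends at 33, Dm ends at 34.
Beat 34 falls within Dm.

Dm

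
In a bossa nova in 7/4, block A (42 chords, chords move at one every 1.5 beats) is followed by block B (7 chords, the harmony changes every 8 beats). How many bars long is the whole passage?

17 bars

A: 42 × 1.5 = 63 beats = 9 bars.
B: 7 × 8 = 56 beats = 8 bars.
Total: 9 + 8 = 17 bars.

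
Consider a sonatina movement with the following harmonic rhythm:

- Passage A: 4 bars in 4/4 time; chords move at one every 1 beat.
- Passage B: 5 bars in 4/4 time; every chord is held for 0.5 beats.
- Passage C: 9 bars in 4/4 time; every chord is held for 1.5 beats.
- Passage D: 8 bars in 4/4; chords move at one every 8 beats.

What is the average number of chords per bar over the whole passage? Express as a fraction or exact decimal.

A: 4 bars of 4 beats is 16 beats; at 1 beat each that's 16 chords.
B: 5 bars of 4 beats is 20 beats; at 0.5 beats each that's 40 chords.
C: 9 bars of 4 beats is 36 beats; at 1.5 beats each that's 24 chords.
D: 8 bars of 4 beats is 32 beats; at 8 beats each that's 4 chords.
Overall: 84 chords over 26 bars → 84/26 = 42/13 chords per bar.

42/13 chords per bar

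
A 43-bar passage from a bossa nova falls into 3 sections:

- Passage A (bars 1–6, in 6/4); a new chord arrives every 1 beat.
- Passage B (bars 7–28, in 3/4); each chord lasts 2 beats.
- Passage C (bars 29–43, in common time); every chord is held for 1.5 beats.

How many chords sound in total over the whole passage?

109 chords

A: 6 bars × 6 beats = 36 beats; 1 beat/chord → 36 chords.
B: 22 bars × 3 beats = 66 beats; 2 beats/chord → 33 chords.
C: 15 bars × 4 beats = 60 beats; 1.5 beats/chord → 40 chords.
Total: 36 + 33 + 40 = 109.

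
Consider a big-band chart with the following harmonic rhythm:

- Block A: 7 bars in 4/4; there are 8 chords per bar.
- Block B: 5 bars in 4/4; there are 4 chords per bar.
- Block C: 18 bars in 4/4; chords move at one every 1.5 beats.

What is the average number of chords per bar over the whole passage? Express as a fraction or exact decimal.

62/15 chords per bar

A: 7 bars of 4 beats is 28 beats; at 0.5 beats each that's 56 chords.
B: 5 bars of 4 beats is 20 beats; at 1 beat each that's 20 chords.
C: 18 bars of 4 beats is 72 beats; at 1.5 beats each that's 48 chords.
Overall: 124 chords over 30 bars → 124/30 = 62/15 chords per bar.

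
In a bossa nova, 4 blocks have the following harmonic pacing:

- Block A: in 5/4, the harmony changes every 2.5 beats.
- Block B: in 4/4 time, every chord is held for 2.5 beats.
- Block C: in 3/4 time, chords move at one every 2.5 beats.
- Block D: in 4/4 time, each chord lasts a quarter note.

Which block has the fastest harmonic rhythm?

Block D

A: 5 beats/bar ÷ 2.5 beats/chord = 2 chords/bar.
B: 4 beats/bar ÷ 2.5 beats/chord = 1.6 chords/bar.
C: 3 beats/bar ÷ 2.5 beats/chord = 1.2 chords/bar.
D: 4 beats/bar ÷ 1 beat/chord = 4 chords/bar.
Fastest is D at 4 chords/bar.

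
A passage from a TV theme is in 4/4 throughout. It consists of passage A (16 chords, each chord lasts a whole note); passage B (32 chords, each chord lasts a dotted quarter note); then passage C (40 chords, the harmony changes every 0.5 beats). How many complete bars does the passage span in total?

A: 16 × 4 = 64 beats = 16 bars.
B: 32 × 1.5 = 48 beats = 12 bars.
C: 40 × 0.5 = 20 beats = 5 bars.
Total: 16 + 12 + 5 = 33 bars.

33 bars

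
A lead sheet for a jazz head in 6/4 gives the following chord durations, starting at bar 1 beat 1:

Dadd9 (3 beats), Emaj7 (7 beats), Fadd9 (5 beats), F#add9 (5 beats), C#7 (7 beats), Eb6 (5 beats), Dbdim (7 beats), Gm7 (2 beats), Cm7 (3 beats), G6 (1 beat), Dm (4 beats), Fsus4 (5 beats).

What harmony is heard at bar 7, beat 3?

Dbdim

Beat 3 of bar 7 is beat (7−1)×6 + 3 = 39 overall.
Running totals: Dadd9 ends at 3, Emaj7 ends at 10, Fadd9 ends at 15, F#add9 ends at 20, C#7 ends at 27, Eb6 ends at 32, Dbdim ends at 39.
Beat 39 falls within Dbdim.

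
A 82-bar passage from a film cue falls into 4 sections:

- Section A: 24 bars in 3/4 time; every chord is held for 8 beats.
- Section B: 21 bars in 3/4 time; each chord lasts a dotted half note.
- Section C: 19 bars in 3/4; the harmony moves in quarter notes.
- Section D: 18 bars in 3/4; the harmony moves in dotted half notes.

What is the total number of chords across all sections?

A has 72 beats and chords last 8 each, so 9 chords.
B has 63 beats and chords last 3 each, so 21 chords.
C has 57 beats and chords last 1 each, so 57 chords.
D has 54 beats and chords last 3 each, so 18 chords.
Total: 9 + 21 + 57 + 18 = 105.

105 chords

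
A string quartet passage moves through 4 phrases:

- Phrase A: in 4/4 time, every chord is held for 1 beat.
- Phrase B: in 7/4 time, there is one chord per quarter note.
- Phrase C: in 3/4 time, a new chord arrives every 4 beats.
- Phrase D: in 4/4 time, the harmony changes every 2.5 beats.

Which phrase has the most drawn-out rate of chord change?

A: each chord is 1 beat in 4/4, so 4 per bar.
B: each chord is 1 beat in 7/4, so 7 per bar.
C: each chord is 4 beats in 3/4, so 0.75 per bar.
D: each chord is 2.5 beats in 4/4, so 1.6 per bar.
Slowest is C at 0.75 chords/bar.

Phrase C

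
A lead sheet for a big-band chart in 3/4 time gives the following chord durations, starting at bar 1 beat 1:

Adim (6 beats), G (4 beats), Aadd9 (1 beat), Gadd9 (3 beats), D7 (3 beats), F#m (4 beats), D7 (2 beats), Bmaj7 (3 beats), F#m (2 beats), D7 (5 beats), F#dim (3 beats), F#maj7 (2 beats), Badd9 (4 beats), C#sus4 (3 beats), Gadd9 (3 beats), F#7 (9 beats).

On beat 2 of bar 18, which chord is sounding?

Beat 2 of bar 18 is beat (18−1)×3 + 2 = 53 overall.
Running totals: Adim ends at 6, G ends at 10, Aadd9 ends at 11, Gadd9 ends at 14, D7 ends at 17, F#m ends at 21, D7 ends at 23, Bmaj7 ends at 26, F#m ends at 28, D7 ends at 33, F#dim ends at 36, F#maj7 ends at 38, Badd9 ends at 42, C#sus4 ends at 45, Gadd9 ends at 48, F#7 ends at 57.
Beat 53 falls within F#7.

F#7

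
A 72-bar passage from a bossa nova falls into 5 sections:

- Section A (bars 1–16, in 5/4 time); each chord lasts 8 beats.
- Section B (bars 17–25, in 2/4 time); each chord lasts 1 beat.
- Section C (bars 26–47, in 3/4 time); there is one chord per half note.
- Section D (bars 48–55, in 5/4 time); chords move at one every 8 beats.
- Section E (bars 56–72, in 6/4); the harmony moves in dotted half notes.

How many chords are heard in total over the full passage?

100 chords

A: 16·5 = 80 beats, 80/8 = 10 chords.
B: 9·2 = 18 beats, 18/1 = 18 chords.
C: 22·3 = 66 beats, 66/2 = 33 chords.
D: 8·5 = 40 beats, 40/8 = 5 chords.
E: 17·6 = 102 beats, 102/3 = 34 chords.
Total: 10 + 18 + 33 + 5 + 34 = 100.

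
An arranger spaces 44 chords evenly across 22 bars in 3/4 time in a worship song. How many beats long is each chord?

1.5 beats

22 bars × 3 beats/bar = 66 beats total.
66 beats ÷ 44 chords = 1.5 beats per chord.
(That is a dotted quarter note.)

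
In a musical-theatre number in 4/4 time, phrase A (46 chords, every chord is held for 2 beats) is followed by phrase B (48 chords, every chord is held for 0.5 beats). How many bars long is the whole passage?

29 bars

A: 46 × 2 = 92 beats = 23 bars.
B: 48 × 0.5 = 24 beats = 6 bars.
Total: 23 + 6 = 29 bars.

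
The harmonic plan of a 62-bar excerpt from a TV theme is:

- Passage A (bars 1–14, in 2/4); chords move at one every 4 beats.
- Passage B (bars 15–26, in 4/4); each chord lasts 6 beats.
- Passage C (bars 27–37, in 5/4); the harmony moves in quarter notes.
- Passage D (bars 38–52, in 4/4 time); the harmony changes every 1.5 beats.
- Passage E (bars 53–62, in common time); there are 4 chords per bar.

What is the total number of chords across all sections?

150 chords

A: 14·2 = 28 beats, 28/4 = 7 chords.
B: 12·4 = 48 beats, 48/6 = 8 chords.
C: 11·5 = 55 beats, 55/1 = 55 chords.
D: 15·4 = 60 beats, 60/1.5 = 40 chords.
E: 10·4 = 40 beats, 40/1 = 40 chords.
Total: 7 + 8 + 55 + 40 + 40 = 150.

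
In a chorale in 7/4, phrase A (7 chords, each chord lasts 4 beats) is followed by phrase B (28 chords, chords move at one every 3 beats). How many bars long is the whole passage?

A: 7 × 4 = 28 beats = 4 bars.
B: 28 × 3 = 84 beats = 12 bars.
Total: 4 + 12 = 16 bars.

16 bars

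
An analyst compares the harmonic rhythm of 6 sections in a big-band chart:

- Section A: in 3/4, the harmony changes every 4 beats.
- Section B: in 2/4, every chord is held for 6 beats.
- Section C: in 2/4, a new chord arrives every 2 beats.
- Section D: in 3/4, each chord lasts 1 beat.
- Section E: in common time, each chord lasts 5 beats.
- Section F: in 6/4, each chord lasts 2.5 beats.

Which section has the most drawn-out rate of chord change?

A: each chord is 4 beats in 3/4, so 0.75 per bar.
B: each chord is 6 beats in 2/4, so 1/3 per bar.
C: each chord is 2 beats in 2/4, so 1 per bar.
D: each chord is 1 beat in 3/4, so 3 per bar.
E: each chord is 5 beats in 4/4, so 0.8 per bar.
F: each chord is 2.5 beats in 6/4, so 2.4 per bar.
Slowest is B at 1/3 chords/bar.

Section B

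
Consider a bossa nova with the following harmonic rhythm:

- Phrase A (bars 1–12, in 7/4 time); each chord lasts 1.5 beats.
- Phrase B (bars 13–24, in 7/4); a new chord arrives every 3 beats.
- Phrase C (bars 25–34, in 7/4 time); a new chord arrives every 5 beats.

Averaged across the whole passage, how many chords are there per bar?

49/17 chords per bar

A: 12 × 7 = 84 beats ÷ 1.5 = 56 chords.
B: 12 × 7 = 84 beats ÷ 3 = 28 chords.
C: 10 × 7 = 70 beats ÷ 5 = 14 chords.
Overall: 98 chords over 34 bars → 98/34 = 49/17 chords per bar.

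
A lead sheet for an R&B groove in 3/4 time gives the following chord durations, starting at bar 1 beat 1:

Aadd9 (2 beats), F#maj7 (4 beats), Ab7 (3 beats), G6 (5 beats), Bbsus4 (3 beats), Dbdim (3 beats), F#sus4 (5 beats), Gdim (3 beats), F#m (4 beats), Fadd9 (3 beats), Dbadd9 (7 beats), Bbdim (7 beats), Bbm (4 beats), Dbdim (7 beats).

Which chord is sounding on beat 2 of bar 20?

Beat 2 of bar 20 is beat (20−1)×3 + 2 = 59 overall.
Running totals: Aadd9 ends at 2, F#maj7 ends at 6, Ab7 ends at 9, G6 ends at 14, Bbsus4 ends at 17, Dbdim ends at 20, F#sus4 ends at 25, Gdim ends at 28, F#m ends at 32, Fadd9 ends at 35, Dbadd9 ends at 42, Bbdim ends at 49, Bbm ends at 53, Dbdim ends at 60.
Beat 59 falls within Dbdim.

Dbdim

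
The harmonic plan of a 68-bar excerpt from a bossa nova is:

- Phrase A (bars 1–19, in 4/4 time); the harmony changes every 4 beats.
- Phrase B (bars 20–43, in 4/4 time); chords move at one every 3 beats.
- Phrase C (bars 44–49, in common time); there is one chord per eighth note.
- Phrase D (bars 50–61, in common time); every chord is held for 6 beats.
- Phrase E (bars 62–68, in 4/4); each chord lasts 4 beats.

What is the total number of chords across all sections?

114 chords

A: 19·4 = 76 beats, 76/4 = 19 chords.
B: 24·4 = 96 beats, 96/3 = 32 chords.
C: 6·4 = 24 beats, 24/0.5 = 48 chords.
D: 12·4 = 48 beats, 48/6 = 8 chords.
E: 7·4 = 28 beats, 28/4 = 7 chords.
Total: 19 + 32 + 48 + 8 + 7 = 114.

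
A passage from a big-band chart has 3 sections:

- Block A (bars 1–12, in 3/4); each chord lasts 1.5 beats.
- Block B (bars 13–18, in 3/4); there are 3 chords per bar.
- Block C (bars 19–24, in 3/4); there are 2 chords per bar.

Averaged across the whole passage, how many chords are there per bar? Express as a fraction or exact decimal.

A: 12 × 3 = 36 beats ÷ 1.5 = 24 chords.
B: 6 × 3 = 18 beats ÷ 1 = 18 chords.
C: 6 × 3 = 18 beats ÷ 1.5 = 12 chords.
Overall: 54 chords over 24 bars → 54/24 = 2.25 chords per bar.

2.25 chords per bar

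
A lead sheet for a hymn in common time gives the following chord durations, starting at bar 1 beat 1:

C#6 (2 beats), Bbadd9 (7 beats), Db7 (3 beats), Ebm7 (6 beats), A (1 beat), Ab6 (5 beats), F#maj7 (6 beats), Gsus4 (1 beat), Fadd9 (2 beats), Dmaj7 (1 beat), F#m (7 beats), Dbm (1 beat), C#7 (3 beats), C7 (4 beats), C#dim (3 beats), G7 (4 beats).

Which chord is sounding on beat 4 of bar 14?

G7

Beat 4 of bar 14 is beat (14−1)×4 + 4 = 56 overall.
Running totals: C#6 ends at 2, Bbadd9 ends at 9, Db7 ends at 12, Ebm7 ends at 18, A ends at 19, Ab6 ends at 24, F#maj7 ends at 30, Gsus4 ends at 31, Fadd9 ends at 33, Dmaj7 ends at 34, F#m ends at 41, Dbm ends at 42, C#7 ends at 45, C7 ends at 49, C#dim ends at 52, G7 ends at 56.
Beat 56 falls within G7.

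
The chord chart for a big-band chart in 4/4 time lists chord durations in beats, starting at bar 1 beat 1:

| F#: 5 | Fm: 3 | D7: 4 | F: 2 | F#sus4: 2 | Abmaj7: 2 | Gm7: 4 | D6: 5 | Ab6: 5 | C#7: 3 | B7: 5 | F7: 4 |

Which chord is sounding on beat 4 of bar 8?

Ab6

Beat 4 of bar 8 is beat (8−1)×4 + 4 = 32 overall.
Running totals: F# ends at 5, Fm ends at 8, D7 ends at 12, F ends at 14, F#sus4 ends at 16, Abmaj7 ends at 18, Gm7 ends at 22, D6 ends at 27, Ab6 ends at 32.
Beat 32 falls within Ab6.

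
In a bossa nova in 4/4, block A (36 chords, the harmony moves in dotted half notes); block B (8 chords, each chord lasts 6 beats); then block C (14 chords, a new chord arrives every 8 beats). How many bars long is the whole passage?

67 bars

A: 36 × 3 = 108 beats = 27 bars.
B: 8 × 6 = 48 beats = 12 bars.
C: 14 × 8 = 112 beats = 28 bars.
Total: 27 + 12 + 28 = 67 bars.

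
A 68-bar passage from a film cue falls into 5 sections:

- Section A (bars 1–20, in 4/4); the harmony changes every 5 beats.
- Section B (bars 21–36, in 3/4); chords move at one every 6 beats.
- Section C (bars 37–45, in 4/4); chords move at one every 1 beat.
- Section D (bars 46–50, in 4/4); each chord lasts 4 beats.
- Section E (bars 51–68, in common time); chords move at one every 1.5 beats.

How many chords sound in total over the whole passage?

113 chords

A has 80 beats and chords last 5 each, so 16 chords.
B has 48 beats and chords last 6 each, so 8 chords.
C has 36 beats and chords last 1 each, so 36 chords.
D has 20 beats and chords last 4 each, so 5 chords.
E has 72 beats and chords last 1.5 each, so 48 chords.
Total: 16 + 8 + 36 + 5 + 48 = 113.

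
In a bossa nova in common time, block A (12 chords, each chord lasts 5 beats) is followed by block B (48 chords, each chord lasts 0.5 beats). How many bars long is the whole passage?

21 bars

A: 12 × 5 = 60 beats = 15 bars.
B: 48 × 0.5 = 24 beats = 6 bars.
Total: 15 + 6 = 21 bars.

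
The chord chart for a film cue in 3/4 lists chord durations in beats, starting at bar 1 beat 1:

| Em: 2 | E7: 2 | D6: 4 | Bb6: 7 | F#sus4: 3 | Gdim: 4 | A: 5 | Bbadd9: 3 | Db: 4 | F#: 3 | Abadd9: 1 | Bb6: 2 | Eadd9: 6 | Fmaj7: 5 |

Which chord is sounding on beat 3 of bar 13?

Bb6

Beat 3 of bar 13 is beat (13−1)×3 + 3 = 39 overall.
Running totals: Em ends at 2, E7 ends at 4, D6 ends at 8, Bb6 ends at 15, F#sus4 ends at 18, Gdim ends at 22, A ends at 27, Bbadd9 ends at 30, Db ends at 34, F# ends at 37, Abadd9 ends at 38, Bb6 ends at 40.
Beat 39 falls within Bb6.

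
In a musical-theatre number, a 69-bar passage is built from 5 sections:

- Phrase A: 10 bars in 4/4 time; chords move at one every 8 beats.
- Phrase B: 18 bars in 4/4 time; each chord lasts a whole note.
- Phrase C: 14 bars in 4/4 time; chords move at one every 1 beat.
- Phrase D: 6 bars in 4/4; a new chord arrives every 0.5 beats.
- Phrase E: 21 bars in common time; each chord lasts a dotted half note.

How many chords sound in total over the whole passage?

A: 10 bars × 4 beats = 40 beats; 8 beats/chord → 5 chords.
B: 18 bars × 4 beats = 72 beats; 4 beats/chord → 18 chords.
C: 14 bars × 4 beats = 56 beats; 1 beat/chord → 56 chords.
D: 6 bars × 4 beats = 24 beats; 0.5 beats/chord → 48 chords.
E: 21 bars × 4 beats = 84 beats; 3 beats/chord → 28 chords.
Total: 5 + 18 + 56 + 48 + 28 = 155.

155 chords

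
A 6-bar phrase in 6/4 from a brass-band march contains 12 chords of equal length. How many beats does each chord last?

3 beats

6 bars × 6 beats/bar = 36 beats total.
36 beats ÷ 12 chords = 3 beats per chord.
(That is a dotted half note.)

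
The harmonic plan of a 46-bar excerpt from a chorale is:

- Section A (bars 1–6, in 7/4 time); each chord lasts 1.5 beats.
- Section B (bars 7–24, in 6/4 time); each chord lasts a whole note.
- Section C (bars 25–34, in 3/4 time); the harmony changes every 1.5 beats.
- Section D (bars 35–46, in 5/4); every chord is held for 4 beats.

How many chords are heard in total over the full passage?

90 chords

A has 42 beats and chords last 1.5 each, so 28 chords.
B has 108 beats and chords last 4 each, so 27 chords.
C has 30 beats and chords last 1.5 each, so 20 chords.
D has 60 beats and chords last 4 each, so 15 chords.
Total: 28 + 27 + 20 + 15 = 90.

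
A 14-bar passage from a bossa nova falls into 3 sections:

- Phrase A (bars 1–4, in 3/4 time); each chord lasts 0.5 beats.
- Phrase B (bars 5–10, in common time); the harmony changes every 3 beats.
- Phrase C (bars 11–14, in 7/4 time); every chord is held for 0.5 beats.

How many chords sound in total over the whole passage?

A: 4·3 = 12 beats, 12/0.5 = 24 chords.
B: 6·4 = 24 beats, 24/3 = 8 chords.
C: 4·7 = 28 beats, 28/0.5 = 56 chords.
Total: 24 + 8 + 56 = 88.

88 chords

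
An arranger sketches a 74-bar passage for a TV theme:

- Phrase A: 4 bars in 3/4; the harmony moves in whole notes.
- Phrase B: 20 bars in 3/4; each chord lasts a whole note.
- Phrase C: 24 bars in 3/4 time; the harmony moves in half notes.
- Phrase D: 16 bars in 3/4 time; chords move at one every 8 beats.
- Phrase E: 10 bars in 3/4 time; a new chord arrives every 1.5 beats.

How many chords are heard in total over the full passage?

80 chords

A: 4 bars × 3 beats = 12 beats; 4 beats/chord → 3 chords.
B: 20 bars × 3 beats = 60 beats; 4 beats/chord → 15 chords.
C: 24 bars × 3 beats = 72 beats; 2 beats/chord → 36 chords.
D: 16 bars × 3 beats = 48 beats; 8 beats/chord → 6 chords.
E: 10 bars × 3 beats = 30 beats; 1.5 beats/chord → 20 chords.
Total: 3 + 15 + 36 + 6 + 20 = 80.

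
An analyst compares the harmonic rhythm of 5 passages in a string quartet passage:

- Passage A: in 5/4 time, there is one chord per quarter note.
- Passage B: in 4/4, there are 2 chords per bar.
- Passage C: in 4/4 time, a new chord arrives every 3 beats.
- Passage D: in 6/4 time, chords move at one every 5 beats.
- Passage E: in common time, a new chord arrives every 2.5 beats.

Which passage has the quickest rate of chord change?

Passage A

A: each chord is 1 beat in 5/4, so 5 per bar.
B: each chord is 2 beats in 4/4, so 2 per bar.
C: each chord is 3 beats in 4/4, so 4/3 per bar.
D: each chord is 5 beats in 6/4, so 1.2 per bar.
E: each chord is 2.5 beats in 4/4, so 1.6 per bar.
Fastest is A at 5 chords/bar.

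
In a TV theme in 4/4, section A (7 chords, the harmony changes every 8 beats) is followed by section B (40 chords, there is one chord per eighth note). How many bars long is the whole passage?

A: 7 × 8 = 56 beats = 14 bars.
B: 40 × 0.5 = 20 beats = 5 bars.
Total: 14 + 5 = 19 bars.

19 bars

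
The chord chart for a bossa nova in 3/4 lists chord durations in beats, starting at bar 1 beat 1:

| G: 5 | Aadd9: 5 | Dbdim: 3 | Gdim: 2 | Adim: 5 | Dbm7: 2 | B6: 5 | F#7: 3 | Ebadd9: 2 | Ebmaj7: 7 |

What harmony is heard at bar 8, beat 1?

Beat 1 of bar 8 is beat (8−1)×3 + 1 = 22 overall.
Running totals: G ends at 5, Aadd9 ends at 10, Dbdim ends at 13, Gdim ends at 15, Adim ends at 20, Dbm7 ends at 22.
Beat 22 falls within Dbm7.

Dbm7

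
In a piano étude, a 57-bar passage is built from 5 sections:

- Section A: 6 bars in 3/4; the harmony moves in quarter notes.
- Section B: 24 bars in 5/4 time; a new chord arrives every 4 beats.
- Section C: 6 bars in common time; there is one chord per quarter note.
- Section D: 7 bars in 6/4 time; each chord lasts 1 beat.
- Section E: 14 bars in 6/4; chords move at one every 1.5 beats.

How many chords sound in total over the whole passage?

A: 6·3 = 18 beats, 18/1 = 18 chords.
B: 24·5 = 120 beats, 120/4 = 30 chords.
C: 6·4 = 24 beats, 24/1 = 24 chords.
D: 7·6 = 42 beats, 42/1 = 42 chords.
E: 14·6 = 84 beats, 84/1.5 = 56 chords.
Total: 18 + 30 + 24 + 42 + 56 = 170.

170 chords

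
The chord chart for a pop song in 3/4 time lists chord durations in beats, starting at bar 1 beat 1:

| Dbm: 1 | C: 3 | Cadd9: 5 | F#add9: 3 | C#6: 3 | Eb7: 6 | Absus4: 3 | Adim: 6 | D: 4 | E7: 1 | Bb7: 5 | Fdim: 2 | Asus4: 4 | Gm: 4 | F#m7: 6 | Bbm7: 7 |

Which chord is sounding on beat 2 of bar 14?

Fdim

Beat 2 of bar 14 is beat (14−1)×3 + 2 = 41 overall.
Running totals: Dbm ends at 1, C ends at 4, Cadd9 ends at 9, F#add9 ends at 12, C#6 ends at 15, Eb7 ends at 21, Absus4 ends at 24, Adim ends at 30, D ends at 34, E7 ends at 35, Bb7 ends at 40, Fdim ends at 42.
Beat 41 falls within Fdim.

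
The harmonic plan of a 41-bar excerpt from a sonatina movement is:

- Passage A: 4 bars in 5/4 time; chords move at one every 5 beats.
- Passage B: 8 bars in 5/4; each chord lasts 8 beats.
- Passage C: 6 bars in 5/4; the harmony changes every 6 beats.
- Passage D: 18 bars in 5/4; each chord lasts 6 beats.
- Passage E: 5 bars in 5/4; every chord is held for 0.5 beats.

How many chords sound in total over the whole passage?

A: 4 bars × 5 beats = 20 beats; 5 beats/chord → 4 chords.
B: 8 bars × 5 beats = 40 beats; 8 beats/chord → 5 chords.
C: 6 bars × 5 beats = 30 beats; 6 beats/chord → 5 chords.
D: 18 bars × 5 beats = 90 beats; 6 beats/chord → 15 chords.
E: 5 bars × 5 beats = 25 beats; 0.5 beats/chord → 50 chords.
Total: 4 + 5 + 5 + 15 + 50 = 79.

79 chords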